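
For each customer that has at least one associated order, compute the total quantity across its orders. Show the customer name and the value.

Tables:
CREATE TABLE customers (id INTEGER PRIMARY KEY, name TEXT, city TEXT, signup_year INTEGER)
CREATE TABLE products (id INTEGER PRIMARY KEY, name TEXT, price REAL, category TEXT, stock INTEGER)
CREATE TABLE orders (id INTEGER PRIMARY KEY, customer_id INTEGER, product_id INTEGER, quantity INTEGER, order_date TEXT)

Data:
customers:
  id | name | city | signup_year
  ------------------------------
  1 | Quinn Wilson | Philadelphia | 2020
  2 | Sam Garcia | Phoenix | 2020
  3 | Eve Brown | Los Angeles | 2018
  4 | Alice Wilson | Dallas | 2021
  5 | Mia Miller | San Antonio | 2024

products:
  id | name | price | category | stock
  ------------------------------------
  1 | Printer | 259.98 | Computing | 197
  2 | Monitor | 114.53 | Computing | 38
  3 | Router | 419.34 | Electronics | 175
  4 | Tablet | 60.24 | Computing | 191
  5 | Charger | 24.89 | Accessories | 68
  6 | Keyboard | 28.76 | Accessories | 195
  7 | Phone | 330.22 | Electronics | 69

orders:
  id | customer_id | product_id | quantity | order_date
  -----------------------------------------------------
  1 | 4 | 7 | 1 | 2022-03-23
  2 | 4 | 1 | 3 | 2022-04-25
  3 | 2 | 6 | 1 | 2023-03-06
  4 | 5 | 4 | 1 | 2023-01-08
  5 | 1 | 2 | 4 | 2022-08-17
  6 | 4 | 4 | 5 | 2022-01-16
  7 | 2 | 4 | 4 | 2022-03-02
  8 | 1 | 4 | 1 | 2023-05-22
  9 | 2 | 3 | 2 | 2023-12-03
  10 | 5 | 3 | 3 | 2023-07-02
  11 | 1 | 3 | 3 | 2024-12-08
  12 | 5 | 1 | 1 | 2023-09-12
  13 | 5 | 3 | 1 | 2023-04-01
SELECT p.name, SUM(c.quantity) AS sum_quantity FROM orders c JOIN customers p ON c.customer_id = p.id GROUP BY p.id, p.name

Execution result:
name | sum_quantity
Quinn Wilson | 8
Sam Garcia | 7
Alice Wilson | 9
Mia Miller | 6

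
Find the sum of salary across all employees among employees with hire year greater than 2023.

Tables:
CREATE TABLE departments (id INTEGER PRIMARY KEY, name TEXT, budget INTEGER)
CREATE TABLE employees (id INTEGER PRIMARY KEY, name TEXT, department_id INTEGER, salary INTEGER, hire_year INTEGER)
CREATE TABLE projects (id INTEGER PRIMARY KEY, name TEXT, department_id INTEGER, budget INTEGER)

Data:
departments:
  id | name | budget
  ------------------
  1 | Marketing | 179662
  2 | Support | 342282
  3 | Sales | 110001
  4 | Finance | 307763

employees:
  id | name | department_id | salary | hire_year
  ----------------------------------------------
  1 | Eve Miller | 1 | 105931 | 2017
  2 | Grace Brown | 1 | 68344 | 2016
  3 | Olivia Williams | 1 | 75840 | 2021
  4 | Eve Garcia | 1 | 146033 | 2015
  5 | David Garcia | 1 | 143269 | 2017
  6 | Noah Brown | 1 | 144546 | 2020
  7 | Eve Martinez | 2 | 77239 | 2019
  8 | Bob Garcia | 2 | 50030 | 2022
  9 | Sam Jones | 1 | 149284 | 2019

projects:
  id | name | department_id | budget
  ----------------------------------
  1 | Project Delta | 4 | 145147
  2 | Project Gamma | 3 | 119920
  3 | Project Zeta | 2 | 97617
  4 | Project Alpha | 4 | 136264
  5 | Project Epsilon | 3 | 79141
SELECT SUM(salary) FROM employees WHERE hire_year > 2023

Execution result:
NULL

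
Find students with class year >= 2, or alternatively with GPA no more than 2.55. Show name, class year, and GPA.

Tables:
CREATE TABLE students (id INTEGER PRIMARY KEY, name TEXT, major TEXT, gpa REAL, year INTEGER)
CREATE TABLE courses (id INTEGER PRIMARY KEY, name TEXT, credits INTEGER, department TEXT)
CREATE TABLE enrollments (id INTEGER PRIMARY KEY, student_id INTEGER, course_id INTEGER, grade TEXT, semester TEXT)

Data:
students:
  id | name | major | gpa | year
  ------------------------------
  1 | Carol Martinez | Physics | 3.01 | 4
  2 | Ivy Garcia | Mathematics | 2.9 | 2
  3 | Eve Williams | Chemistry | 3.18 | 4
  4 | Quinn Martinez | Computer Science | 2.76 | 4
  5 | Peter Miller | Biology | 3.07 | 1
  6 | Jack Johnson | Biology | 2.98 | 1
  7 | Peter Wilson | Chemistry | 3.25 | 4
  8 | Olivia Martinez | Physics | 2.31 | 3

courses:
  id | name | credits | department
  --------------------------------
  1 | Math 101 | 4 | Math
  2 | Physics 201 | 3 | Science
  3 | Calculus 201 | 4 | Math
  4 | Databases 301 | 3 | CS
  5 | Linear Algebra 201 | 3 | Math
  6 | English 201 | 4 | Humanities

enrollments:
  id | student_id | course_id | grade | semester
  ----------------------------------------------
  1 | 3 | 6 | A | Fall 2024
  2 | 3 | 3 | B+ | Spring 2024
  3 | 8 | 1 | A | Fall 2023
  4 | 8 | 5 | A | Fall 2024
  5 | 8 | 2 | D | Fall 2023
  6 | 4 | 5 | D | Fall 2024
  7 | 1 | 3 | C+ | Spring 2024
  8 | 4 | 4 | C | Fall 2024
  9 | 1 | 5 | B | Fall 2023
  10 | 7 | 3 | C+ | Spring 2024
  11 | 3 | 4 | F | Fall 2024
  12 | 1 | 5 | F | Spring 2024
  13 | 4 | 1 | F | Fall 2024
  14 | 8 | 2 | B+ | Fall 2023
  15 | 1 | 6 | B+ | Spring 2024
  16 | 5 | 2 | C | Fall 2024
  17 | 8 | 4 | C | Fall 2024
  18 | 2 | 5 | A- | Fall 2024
SELECT name, year, gpa FROM students WHERE year >= 2 OR gpa <= 2.55

Execution result:
name | year | gpa
Carol Martinez | 4 | 3.01
Ivy Garcia | 2 | 2.90
Eve Williams | 4 | 3.18
Quinn Martinez | 4 | 2.76
Peter Wilson | 4 | 3.25
Olivia Martinez | 3 | 2.31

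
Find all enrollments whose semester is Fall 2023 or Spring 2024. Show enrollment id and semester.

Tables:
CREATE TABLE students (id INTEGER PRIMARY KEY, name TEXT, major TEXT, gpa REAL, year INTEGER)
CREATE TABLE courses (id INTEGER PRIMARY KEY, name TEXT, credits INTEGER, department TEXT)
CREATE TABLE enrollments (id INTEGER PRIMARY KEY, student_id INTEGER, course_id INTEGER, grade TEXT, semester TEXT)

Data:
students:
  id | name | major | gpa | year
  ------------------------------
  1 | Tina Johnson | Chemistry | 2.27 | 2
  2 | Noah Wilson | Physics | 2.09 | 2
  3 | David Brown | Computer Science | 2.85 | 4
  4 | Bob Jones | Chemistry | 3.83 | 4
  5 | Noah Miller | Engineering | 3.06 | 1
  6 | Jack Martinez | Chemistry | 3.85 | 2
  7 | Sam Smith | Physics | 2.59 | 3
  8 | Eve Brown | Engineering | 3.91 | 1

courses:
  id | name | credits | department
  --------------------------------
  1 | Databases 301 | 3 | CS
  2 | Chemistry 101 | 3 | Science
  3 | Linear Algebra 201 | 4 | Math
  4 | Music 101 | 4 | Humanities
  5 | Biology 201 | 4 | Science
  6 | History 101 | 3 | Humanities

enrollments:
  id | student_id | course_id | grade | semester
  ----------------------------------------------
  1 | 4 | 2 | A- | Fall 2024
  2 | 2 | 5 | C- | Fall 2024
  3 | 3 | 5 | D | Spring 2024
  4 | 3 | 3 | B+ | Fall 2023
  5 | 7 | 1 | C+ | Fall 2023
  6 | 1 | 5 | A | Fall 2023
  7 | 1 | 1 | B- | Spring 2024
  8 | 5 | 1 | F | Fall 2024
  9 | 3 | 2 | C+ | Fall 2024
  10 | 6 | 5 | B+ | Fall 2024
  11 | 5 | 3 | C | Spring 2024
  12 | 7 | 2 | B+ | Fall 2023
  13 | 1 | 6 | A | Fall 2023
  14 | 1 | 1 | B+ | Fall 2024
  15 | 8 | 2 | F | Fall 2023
SELECT id, semester FROM enrollments WHERE semester IN ('Fall 2023', 'Spring 2024')

Execution result:
id | semester
3 | Spring 2024
4 | Fall 2023
5 | Fall 2023
6 | Fall 2023
7 | Spring 2024
11 | Spring 2024
12 | Fall 2023
13 | Fall 2023
15 | Fall 2023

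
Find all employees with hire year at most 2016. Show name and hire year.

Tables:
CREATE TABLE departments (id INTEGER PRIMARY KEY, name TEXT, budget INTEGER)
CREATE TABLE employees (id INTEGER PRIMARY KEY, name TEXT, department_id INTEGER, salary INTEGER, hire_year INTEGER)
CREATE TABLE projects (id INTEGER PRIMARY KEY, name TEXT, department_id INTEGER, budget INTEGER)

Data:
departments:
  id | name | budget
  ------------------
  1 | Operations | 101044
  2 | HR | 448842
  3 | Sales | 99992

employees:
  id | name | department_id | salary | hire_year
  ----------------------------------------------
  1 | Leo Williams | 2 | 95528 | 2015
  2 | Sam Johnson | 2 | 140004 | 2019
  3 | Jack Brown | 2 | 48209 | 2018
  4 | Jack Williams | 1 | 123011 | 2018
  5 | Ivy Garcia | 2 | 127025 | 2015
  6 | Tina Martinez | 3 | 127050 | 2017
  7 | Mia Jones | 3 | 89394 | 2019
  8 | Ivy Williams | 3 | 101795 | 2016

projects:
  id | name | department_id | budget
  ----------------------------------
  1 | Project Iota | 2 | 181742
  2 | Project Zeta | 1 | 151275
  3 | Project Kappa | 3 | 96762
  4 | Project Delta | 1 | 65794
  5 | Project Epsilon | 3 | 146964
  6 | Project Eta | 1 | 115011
SELECT name, hire_year FROM employees WHERE hire_year <= 2016

Execution result:
name | hire_year
Leo Williams | 2015
Ivy Garcia | 2015
Ivy Williams | 2016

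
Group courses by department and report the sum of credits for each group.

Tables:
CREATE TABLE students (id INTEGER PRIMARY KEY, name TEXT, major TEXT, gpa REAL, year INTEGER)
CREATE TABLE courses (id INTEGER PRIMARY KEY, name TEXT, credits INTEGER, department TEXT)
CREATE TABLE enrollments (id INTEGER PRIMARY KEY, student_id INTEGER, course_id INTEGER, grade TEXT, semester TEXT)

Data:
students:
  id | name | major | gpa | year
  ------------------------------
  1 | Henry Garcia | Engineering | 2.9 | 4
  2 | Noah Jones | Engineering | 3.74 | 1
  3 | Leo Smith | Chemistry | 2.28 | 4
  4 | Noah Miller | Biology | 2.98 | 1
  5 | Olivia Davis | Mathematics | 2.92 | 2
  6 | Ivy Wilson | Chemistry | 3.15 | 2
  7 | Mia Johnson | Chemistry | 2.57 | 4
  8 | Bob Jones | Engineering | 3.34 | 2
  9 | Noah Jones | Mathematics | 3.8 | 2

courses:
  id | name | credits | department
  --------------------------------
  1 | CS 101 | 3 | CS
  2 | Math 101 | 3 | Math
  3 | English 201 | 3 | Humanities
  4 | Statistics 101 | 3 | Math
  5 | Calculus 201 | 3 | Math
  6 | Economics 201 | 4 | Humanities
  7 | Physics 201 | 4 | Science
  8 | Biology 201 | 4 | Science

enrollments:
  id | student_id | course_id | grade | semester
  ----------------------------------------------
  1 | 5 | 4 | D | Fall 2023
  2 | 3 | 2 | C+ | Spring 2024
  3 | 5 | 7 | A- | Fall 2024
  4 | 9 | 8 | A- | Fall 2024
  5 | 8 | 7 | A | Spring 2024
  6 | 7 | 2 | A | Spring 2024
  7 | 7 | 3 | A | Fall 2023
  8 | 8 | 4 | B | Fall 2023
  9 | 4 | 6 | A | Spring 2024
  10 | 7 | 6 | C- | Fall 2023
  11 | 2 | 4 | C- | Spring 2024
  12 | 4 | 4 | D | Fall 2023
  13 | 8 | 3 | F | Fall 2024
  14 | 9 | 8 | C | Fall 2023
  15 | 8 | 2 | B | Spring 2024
SELECT department, SUM(credits) AS sum_credits FROM courses GROUP BY department

Execution result:
department | sum_credits
CS | 3
Humanities | 7
Math | 9
Science | 8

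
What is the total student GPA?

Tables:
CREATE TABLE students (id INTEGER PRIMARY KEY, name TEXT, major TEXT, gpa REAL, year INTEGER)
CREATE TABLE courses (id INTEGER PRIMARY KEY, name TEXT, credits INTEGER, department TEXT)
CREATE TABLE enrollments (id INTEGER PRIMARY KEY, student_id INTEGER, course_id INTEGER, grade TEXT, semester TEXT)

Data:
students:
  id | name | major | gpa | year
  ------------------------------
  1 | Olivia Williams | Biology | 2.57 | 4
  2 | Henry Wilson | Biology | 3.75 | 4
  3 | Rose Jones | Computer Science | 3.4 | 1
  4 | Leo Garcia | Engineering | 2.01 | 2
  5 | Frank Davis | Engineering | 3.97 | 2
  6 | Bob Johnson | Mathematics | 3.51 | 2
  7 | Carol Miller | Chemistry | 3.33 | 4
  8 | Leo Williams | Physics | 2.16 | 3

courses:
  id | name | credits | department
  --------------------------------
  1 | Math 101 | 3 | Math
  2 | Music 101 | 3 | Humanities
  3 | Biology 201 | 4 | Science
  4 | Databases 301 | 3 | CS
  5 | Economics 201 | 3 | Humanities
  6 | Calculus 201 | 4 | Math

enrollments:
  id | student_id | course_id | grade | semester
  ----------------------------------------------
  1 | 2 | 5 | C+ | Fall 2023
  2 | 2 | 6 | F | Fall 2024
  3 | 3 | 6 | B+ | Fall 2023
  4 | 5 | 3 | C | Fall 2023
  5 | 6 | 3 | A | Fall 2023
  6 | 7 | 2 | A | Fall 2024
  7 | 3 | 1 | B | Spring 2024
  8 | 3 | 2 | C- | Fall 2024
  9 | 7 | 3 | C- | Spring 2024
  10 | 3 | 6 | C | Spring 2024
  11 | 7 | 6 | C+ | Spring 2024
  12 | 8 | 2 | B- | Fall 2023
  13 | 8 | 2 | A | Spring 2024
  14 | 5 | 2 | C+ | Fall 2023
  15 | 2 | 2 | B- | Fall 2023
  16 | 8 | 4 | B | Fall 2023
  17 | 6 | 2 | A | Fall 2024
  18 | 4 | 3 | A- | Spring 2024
SELECT SUM(gpa) FROM students

Execution result:
24.70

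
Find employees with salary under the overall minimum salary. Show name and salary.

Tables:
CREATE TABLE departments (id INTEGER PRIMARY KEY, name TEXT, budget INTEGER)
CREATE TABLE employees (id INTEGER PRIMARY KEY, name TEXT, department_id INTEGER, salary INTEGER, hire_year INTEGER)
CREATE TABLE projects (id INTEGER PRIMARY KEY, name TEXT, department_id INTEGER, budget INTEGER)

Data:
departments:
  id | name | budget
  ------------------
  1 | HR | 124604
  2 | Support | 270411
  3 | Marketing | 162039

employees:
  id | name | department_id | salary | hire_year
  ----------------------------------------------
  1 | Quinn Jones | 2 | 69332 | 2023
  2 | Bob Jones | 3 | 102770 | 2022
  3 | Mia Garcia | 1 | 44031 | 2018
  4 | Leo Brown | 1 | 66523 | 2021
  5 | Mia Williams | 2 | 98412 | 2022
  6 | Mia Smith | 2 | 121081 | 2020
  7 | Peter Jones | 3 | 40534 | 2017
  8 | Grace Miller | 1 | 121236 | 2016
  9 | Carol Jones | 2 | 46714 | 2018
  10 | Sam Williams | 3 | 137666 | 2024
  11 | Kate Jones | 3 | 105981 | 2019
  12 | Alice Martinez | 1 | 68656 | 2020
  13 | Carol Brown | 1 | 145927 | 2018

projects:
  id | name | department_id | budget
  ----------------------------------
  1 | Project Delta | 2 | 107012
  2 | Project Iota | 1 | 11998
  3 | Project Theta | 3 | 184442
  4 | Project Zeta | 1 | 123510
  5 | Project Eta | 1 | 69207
SELECT name, salary FROM employees WHERE salary < (SELECT MIN(salary) FROM employees)

Execution result:
(no rows)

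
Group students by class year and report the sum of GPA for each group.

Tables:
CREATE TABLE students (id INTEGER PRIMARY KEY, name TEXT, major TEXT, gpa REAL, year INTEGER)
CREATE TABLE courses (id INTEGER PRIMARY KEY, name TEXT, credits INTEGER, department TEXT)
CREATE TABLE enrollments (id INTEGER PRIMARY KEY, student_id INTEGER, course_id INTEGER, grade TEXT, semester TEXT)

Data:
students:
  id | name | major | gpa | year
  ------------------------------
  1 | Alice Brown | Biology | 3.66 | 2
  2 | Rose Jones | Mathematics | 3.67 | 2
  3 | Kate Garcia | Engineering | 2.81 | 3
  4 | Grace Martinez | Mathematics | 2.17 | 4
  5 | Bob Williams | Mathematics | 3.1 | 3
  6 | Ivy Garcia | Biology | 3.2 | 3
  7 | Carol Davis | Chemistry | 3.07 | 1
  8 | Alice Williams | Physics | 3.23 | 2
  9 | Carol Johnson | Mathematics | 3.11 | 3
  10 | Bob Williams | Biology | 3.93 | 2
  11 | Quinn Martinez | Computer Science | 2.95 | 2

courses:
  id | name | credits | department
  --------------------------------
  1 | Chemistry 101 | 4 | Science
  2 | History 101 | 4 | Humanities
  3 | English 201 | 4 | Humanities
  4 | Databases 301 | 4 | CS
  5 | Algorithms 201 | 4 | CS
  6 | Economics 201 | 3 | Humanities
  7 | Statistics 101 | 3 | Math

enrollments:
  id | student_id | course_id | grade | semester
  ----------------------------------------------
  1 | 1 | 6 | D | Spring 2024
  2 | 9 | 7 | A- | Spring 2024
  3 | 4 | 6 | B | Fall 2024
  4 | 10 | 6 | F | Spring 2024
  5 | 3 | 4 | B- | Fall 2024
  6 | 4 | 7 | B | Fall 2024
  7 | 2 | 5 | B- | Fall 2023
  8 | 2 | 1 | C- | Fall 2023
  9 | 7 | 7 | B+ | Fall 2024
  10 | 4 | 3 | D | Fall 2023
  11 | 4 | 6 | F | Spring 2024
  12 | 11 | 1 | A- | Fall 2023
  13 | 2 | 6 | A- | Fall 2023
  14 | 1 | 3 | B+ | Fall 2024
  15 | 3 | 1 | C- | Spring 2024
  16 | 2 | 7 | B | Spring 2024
SELECT year, SUM(gpa) AS sum_gpa FROM students GROUP BY year

Execution result:
year | sum_gpa
1 | 3.07
2 | 17.44
3 | 12.22
4 | 2.17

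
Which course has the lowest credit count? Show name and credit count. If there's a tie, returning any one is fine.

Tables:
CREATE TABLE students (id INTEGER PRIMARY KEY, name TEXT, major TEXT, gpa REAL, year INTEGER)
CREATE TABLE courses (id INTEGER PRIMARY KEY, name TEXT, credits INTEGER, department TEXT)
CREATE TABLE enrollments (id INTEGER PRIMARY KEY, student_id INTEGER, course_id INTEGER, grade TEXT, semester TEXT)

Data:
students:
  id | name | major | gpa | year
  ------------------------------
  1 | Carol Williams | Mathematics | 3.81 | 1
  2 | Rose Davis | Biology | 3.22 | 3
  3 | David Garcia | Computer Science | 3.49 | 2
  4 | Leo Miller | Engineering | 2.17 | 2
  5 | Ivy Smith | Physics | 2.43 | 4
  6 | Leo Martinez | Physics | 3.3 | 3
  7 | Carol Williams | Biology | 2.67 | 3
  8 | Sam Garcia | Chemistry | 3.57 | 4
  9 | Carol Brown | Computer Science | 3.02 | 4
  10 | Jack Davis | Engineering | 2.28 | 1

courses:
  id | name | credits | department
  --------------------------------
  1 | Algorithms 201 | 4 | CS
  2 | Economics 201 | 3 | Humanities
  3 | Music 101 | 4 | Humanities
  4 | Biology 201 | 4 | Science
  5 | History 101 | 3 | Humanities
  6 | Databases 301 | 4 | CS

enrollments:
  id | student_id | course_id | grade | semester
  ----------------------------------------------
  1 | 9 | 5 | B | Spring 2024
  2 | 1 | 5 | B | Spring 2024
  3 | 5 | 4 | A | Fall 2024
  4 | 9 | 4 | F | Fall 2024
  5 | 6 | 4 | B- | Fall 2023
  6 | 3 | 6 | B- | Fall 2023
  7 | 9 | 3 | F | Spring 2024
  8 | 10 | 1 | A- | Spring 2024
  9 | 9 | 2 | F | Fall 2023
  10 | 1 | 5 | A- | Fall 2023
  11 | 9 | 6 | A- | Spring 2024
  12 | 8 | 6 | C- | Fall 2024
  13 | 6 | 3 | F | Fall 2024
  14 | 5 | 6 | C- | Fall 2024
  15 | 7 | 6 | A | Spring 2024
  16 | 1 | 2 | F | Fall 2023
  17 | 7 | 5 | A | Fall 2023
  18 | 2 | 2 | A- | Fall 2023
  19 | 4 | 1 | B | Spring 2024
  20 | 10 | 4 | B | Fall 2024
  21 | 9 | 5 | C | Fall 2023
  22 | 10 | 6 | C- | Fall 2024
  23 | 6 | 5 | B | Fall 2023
SELECT name, credits FROM courses ORDER BY credits ASC LIMIT 1

Execution result:
name | credits
Economics 201 | 3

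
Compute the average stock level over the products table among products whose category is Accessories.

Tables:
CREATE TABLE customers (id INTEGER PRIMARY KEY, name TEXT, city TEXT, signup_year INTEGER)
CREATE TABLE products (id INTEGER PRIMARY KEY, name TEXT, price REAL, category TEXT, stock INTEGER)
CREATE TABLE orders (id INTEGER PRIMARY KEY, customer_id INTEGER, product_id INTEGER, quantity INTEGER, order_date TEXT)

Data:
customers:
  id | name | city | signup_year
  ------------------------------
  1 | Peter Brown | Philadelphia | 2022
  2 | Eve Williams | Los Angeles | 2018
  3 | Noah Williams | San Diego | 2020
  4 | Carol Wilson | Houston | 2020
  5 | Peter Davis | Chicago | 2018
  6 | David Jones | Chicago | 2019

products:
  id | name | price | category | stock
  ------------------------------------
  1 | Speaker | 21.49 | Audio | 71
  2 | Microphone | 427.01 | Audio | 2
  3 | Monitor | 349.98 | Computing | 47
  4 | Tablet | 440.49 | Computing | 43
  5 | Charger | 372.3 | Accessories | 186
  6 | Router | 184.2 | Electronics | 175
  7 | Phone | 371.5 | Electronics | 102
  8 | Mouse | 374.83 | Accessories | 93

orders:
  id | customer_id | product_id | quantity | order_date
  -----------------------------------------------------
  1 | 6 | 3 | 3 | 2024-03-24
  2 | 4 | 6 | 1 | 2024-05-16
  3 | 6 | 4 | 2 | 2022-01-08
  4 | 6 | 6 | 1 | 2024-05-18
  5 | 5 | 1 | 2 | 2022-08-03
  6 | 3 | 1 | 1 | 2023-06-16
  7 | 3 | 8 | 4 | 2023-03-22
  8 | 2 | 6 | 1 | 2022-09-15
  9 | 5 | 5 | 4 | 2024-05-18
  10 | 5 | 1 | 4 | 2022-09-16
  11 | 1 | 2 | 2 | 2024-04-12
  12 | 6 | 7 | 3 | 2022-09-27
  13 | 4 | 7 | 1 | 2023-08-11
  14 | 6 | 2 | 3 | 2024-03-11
SELECT AVG(stock) FROM products WHERE category = 'Accessories'

Execution result:
139.50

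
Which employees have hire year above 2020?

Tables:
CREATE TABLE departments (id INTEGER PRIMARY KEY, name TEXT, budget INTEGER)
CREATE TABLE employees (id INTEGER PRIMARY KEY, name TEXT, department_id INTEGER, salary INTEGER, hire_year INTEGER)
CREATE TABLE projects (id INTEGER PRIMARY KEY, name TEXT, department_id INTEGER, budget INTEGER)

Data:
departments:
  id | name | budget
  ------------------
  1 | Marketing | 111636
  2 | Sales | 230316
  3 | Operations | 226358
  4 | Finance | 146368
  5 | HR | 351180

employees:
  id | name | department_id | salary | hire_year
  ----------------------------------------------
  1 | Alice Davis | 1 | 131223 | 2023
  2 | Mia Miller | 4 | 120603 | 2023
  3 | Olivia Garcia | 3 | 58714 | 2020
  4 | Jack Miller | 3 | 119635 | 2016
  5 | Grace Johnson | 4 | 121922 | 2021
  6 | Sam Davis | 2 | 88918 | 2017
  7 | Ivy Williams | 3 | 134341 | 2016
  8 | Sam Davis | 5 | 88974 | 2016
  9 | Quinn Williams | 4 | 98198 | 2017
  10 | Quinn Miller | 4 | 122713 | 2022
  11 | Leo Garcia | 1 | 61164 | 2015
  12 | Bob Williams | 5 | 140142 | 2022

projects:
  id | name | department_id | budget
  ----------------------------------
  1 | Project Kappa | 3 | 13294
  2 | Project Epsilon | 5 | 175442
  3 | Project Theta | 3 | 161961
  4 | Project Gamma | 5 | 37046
SELECT name, hire_year FROM employees WHERE hire_year > 2020

Execution result:
name | hire_year
Alice Davis | 2023
Mia Miller | 2023
Grace Johnson | 2021
Quinn Miller | 2022
Bob Williams | 2022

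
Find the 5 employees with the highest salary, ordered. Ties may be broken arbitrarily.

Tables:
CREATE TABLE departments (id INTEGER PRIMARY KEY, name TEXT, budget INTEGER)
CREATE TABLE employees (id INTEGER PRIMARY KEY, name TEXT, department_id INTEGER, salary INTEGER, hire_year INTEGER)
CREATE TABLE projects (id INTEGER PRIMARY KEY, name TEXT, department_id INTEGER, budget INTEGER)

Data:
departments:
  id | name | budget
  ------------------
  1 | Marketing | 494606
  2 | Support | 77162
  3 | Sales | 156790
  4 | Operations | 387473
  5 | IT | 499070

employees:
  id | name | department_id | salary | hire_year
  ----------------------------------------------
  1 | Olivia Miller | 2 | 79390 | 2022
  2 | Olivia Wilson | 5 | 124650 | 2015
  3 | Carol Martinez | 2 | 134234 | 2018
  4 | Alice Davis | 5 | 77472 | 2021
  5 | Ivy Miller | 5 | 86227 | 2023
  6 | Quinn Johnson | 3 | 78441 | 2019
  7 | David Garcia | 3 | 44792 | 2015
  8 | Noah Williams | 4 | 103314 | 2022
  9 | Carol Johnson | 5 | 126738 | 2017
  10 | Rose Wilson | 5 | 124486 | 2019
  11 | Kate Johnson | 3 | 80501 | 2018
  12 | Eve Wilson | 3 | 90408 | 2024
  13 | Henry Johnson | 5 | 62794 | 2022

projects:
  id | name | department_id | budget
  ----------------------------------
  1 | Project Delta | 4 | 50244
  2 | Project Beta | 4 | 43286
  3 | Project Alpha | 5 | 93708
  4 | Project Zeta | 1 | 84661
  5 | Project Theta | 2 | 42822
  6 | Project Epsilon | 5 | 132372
SELECT name, salary FROM employees ORDER BY salary DESC LIMIT 5

Execution result:
name | salary
Carol Martinez | 134234
Carol Johnson | 126738
Olivia Wilson | 124650
Rose Wilson | 124486
Noah Williams | 103314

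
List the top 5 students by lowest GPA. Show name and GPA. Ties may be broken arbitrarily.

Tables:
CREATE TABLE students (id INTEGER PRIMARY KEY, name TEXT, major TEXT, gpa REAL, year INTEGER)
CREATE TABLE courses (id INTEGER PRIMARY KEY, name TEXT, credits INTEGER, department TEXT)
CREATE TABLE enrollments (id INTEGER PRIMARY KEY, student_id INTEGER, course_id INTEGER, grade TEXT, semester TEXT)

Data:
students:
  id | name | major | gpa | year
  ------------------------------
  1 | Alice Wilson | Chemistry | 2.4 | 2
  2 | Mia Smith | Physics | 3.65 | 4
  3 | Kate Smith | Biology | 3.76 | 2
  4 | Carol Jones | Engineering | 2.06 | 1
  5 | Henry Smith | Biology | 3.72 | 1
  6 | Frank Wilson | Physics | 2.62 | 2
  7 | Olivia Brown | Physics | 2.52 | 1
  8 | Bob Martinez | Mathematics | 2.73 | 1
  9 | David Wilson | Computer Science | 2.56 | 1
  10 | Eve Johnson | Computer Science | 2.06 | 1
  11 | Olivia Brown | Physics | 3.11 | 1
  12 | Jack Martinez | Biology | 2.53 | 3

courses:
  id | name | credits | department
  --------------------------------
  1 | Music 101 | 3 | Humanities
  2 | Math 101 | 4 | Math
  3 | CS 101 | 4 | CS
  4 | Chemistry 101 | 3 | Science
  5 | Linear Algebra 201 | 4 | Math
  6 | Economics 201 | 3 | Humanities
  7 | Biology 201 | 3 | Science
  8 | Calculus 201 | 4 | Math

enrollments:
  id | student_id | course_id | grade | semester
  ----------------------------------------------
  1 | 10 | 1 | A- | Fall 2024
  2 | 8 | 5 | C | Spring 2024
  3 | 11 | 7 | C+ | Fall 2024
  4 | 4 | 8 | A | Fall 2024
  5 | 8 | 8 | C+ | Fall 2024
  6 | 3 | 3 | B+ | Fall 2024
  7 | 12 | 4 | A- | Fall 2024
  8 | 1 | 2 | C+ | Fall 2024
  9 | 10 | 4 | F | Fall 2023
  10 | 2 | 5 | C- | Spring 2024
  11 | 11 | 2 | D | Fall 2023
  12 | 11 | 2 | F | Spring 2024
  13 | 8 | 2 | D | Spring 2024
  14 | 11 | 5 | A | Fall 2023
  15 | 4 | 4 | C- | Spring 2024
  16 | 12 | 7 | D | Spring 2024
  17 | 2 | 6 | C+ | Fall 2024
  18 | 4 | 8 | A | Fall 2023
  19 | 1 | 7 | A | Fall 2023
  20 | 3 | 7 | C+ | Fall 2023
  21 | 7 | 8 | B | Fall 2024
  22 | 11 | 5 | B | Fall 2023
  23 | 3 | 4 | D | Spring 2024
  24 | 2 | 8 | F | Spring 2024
SELECT name, gpa FROM students ORDER BY gpa ASC LIMIT 5

Execution result:
name | gpa
Carol Jones | 2.06
Eve Johnson | 2.06
Alice Wilson | 2.40
Olivia Brown | 2.52
Jack Martinez | 2.53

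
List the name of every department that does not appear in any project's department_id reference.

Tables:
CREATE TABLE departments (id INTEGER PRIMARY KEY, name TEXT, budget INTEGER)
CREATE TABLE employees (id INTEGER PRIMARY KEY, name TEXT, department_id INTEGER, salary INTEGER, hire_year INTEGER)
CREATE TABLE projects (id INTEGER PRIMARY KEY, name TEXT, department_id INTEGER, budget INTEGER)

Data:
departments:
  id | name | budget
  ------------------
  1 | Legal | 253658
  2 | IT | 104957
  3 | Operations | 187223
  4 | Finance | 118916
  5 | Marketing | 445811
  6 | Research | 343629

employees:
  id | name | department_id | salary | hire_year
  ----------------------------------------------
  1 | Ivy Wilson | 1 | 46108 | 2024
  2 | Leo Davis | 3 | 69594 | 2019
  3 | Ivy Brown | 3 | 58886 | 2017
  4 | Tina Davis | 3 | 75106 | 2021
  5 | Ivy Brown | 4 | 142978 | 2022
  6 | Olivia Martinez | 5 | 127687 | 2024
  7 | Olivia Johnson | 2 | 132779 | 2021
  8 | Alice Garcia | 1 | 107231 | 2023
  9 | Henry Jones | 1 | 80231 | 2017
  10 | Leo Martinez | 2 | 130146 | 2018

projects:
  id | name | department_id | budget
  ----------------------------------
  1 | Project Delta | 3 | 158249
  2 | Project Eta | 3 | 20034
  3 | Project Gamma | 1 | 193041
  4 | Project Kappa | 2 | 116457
SELECT p.name FROM departments p LEFT JOIN projects c ON c.department_id = p.id WHERE c.id IS NULL

Execution result:
name
Finance
Marketing
Research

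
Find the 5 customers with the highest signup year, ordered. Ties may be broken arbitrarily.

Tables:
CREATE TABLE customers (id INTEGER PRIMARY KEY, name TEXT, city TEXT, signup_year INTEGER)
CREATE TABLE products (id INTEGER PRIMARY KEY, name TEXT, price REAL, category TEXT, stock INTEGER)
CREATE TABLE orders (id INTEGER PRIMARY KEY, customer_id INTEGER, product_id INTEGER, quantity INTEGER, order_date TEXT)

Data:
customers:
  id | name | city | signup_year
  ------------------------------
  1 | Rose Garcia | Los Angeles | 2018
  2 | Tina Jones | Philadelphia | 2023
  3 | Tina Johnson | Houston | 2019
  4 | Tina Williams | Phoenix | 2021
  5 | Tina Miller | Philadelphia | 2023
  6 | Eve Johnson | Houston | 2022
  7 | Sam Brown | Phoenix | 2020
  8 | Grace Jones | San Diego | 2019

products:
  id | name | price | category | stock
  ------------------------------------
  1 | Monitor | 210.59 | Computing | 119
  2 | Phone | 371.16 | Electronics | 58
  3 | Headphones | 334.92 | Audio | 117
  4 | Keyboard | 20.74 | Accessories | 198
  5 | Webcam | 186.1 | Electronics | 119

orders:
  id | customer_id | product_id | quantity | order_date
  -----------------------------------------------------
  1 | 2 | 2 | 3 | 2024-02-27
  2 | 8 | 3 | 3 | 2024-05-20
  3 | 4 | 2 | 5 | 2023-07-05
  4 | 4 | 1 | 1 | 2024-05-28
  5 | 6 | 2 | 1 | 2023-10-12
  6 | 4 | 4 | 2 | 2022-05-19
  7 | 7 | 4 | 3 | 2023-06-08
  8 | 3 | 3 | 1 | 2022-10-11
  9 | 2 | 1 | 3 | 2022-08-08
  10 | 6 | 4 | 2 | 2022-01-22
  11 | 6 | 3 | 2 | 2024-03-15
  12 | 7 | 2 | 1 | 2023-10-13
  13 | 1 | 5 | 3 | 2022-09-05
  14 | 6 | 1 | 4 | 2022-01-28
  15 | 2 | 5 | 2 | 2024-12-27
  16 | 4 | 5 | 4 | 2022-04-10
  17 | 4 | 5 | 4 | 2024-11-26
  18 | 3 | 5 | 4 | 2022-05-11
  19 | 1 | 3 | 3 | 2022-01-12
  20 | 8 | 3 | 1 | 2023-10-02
SELECT name, signup_year FROM customers ORDER BY signup_year DESC LIMIT 5

Execution result:
name | signup_year
Tina Jones | 2023
Tina Miller | 2023
Eve Johnson | 2022
Tina Williams | 2021
Sam Brown | 2020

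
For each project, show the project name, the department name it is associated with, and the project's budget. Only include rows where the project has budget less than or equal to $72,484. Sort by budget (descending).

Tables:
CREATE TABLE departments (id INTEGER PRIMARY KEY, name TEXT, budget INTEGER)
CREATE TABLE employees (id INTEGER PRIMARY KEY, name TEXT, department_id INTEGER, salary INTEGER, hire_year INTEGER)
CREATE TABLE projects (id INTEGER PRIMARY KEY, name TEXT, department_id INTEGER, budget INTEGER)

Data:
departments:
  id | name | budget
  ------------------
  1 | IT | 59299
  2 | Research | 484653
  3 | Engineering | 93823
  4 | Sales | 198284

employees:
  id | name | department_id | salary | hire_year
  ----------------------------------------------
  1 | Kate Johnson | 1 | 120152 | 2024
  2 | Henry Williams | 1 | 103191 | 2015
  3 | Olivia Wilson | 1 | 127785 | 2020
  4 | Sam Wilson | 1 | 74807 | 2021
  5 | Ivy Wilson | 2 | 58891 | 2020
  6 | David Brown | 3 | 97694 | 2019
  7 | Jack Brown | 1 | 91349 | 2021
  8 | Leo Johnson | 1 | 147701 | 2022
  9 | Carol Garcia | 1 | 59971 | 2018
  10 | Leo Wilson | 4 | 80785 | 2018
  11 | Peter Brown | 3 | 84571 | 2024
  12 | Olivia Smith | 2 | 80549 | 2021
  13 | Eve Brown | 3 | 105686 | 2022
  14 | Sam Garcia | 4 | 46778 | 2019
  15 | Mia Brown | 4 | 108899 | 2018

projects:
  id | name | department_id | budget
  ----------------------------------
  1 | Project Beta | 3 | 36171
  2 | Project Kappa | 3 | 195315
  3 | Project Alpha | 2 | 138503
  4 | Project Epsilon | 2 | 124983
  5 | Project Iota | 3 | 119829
SELECT c.name, p.name AS department, c.budget FROM projects c JOIN departments p ON c.department_id = p.id WHERE c.budget <= 72484 ORDER BY c.budget DESC

Execution result:
name | department | budget
Project Beta | Engineering | 36171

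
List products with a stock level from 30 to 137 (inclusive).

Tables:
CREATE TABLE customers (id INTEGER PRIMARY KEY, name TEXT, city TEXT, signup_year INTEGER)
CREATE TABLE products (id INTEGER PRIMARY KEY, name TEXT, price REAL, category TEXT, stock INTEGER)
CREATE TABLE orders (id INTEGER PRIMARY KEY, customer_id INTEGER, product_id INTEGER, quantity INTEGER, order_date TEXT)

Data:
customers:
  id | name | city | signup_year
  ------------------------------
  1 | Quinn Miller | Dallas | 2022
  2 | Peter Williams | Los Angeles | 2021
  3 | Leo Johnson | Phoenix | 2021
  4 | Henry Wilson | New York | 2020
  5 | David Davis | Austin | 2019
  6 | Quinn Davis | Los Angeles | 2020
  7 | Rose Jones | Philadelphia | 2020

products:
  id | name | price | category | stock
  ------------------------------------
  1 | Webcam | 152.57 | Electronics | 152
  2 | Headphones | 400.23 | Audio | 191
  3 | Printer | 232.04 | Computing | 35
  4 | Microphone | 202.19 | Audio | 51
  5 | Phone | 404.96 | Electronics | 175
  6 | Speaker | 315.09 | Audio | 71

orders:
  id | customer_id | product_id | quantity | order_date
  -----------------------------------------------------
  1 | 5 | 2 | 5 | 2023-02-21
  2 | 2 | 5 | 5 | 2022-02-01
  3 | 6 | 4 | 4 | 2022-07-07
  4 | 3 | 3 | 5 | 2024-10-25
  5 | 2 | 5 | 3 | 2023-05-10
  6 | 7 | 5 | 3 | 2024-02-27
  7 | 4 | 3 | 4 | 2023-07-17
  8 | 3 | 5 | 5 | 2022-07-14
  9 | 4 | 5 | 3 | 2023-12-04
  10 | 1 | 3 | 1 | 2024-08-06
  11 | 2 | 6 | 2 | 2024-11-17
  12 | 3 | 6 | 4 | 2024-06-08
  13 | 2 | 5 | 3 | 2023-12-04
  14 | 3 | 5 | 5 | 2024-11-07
SELECT name, stock FROM products WHERE stock BETWEEN 30 AND 137

Execution result:
name | stock
Printer | 35
Microphone | 51
Speaker | 71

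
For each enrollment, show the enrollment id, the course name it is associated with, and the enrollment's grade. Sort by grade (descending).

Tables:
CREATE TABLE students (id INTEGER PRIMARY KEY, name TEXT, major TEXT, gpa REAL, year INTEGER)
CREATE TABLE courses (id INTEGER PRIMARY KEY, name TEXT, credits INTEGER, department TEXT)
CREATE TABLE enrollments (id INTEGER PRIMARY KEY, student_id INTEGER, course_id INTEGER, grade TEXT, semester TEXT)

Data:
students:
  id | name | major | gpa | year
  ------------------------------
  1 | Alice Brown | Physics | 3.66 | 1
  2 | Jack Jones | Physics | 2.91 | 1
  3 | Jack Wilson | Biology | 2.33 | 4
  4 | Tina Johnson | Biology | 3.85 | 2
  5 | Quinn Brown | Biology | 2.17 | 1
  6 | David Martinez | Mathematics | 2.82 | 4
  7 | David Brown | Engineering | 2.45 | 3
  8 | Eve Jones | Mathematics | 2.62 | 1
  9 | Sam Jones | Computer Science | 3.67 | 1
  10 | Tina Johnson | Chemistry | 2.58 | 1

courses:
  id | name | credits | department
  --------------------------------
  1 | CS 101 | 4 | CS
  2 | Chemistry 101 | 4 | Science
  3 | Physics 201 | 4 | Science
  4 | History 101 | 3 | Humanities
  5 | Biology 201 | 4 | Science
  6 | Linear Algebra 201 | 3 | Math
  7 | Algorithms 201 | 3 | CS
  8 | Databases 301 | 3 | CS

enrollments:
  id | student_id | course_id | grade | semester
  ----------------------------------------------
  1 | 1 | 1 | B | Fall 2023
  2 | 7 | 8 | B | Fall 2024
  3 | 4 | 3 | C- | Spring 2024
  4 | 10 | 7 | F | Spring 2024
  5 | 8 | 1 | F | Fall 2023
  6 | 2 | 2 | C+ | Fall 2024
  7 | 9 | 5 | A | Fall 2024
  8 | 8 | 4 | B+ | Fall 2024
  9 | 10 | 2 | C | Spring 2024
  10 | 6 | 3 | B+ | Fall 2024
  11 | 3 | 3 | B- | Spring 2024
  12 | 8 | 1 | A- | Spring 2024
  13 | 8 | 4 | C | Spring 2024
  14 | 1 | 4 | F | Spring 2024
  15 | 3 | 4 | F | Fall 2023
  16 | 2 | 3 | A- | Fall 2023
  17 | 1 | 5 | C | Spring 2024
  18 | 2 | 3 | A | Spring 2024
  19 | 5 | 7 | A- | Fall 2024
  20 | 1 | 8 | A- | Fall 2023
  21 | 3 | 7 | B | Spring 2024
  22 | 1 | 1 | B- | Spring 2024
SELECT c.id, p.name AS course, c.grade FROM enrollments c JOIN courses p ON c.course_id = p.id ORDER BY c.grade DESC

Execution result:
id | course | grade
4 | Algorithms 201 | F
5 | CS 101 | F
14 | History 101 | F
15 | History 101 | F
3 | Physics 201 | C-
6 | Chemistry 101 | C+
9 | Chemistry 101 | C
13 | History 101 | C
17 | Biology 201 | C
11 | Physics 201 | B-
22 | CS 101 | B-
8 | History 101 | B+
10 | Physics 201 | B+
1 | CS 101 | B
2 | Databases 301 | B
21 | Algorithms 201 | B
12 | CS 101 | A-
16 | Physics 201 | A-
19 | Algorithms 201 | A-
20 | Databases 301 | A-
7 | Biology 201 | A
18 | Physics 201 | A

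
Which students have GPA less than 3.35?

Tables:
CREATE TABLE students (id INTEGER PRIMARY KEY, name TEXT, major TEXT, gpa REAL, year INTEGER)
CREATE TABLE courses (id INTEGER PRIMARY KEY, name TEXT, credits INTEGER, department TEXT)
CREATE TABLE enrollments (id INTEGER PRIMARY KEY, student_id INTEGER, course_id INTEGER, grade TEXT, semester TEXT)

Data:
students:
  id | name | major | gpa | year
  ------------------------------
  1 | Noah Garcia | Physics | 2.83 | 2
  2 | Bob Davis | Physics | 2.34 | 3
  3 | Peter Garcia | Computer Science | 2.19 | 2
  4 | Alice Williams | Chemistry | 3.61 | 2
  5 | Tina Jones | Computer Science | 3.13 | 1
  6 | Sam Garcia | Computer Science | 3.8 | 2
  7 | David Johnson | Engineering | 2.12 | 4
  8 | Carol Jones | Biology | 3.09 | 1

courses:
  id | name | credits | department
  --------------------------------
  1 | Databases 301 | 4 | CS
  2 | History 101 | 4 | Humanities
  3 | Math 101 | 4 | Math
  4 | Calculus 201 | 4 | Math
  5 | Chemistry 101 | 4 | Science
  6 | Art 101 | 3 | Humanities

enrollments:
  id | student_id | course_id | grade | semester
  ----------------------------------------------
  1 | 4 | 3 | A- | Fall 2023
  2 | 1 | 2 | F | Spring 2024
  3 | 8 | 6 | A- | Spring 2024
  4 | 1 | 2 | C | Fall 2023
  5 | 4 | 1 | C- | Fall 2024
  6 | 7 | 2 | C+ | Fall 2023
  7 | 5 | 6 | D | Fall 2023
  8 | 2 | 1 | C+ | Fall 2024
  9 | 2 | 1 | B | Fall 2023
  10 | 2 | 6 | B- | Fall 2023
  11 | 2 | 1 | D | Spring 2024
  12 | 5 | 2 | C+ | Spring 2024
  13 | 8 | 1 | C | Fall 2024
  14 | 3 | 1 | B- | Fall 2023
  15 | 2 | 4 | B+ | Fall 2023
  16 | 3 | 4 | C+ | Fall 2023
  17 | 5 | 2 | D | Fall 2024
SELECT name, gpa FROM students WHERE gpa < 3.35

Execution result:
name | gpa
Noah Garcia | 2.83
Bob Davis | 2.34
Peter Garcia | 2.19
Tina Jones | 3.13
David Johnson | 2.12
Carol Jones | 3.09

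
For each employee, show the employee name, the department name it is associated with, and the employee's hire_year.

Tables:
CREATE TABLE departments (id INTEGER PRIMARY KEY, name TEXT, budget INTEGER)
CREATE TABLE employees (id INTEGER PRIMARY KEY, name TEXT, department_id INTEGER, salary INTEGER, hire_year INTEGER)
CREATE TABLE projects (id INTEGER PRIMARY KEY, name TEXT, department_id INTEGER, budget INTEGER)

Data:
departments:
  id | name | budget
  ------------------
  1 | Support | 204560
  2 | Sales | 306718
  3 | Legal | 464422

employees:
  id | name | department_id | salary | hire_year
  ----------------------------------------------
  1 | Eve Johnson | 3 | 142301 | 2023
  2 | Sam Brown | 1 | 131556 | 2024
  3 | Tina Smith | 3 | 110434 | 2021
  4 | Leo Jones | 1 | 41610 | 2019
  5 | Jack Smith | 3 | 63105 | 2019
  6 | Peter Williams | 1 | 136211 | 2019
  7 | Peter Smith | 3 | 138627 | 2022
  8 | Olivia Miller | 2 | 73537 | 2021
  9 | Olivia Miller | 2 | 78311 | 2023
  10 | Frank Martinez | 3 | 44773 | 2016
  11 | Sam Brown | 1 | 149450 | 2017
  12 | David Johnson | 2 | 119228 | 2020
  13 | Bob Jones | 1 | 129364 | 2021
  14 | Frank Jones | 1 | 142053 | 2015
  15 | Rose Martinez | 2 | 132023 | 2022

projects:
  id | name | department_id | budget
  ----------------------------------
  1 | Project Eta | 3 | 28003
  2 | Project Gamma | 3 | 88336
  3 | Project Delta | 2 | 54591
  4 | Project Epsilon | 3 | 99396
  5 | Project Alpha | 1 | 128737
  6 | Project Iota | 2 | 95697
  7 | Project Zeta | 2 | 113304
SELECT c.name, p.name AS department, c.hire_year FROM employees c JOIN departments p ON c.department_id = p.id

Execution result:
name | department | hire_year
Eve Johnson | Legal | 2023
Sam Brown | Support | 2024
Tina Smith | Legal | 2021
Leo Jones | Support | 2019
Jack Smith | Legal | 2019
Peter Williams | Support | 2019
Peter Smith | Legal | 2022
Olivia Miller | Sales | 2021
Olivia Miller | Sales | 2023
Frank Martinez | Legal | 2016
Sam Brown | Support | 2017
David Johnson | Sales | 2020
Bob Jones | Support | 2021
Frank Jones | Support | 2015
Rose Martinez | Sales | 2022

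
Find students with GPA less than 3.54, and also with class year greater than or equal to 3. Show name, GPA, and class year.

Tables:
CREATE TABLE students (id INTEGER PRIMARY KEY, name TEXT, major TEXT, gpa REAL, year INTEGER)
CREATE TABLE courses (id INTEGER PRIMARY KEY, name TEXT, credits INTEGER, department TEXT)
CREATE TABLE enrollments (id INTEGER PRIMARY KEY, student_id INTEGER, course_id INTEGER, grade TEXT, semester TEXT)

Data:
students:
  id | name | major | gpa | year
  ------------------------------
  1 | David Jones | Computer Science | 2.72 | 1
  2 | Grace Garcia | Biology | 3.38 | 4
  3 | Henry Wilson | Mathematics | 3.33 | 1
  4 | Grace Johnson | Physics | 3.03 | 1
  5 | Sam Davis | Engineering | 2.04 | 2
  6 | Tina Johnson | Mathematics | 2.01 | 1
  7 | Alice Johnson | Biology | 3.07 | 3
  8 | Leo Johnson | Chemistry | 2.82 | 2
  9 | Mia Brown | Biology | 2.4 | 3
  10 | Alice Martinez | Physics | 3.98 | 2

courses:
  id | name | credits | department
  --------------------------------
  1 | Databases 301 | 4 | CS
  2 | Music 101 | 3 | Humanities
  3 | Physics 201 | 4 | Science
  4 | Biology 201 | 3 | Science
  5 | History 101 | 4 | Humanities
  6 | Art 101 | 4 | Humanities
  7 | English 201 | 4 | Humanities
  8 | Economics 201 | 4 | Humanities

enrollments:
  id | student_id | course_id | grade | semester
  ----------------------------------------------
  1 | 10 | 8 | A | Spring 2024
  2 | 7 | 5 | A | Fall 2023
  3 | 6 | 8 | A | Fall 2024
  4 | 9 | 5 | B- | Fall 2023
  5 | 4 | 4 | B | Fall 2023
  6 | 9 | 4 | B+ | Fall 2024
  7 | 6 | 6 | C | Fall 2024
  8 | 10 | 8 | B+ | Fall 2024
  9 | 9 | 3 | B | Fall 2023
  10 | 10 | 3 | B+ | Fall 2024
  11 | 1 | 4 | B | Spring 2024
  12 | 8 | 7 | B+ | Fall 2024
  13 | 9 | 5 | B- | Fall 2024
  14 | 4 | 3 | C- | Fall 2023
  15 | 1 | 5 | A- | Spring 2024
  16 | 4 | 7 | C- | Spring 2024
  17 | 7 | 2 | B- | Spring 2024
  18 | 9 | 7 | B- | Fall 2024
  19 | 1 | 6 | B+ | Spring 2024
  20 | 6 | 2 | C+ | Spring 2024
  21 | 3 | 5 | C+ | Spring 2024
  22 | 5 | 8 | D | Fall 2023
SELECT name, gpa, year FROM students WHERE gpa < 3.54 AND year >= 3

Execution result:
name | gpa | year
Grace Garcia | 3.38 | 4
Alice Johnson | 3.07 | 3
Mia Brown | 2.40 | 3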